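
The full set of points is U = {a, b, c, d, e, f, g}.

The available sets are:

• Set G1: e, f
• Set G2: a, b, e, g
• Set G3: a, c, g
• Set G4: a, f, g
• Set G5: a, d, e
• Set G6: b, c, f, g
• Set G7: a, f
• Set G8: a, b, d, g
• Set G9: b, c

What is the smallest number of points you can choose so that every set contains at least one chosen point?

3

Take H = {a, b, e}. Each listed set contains at least one of these, so H is a hitting set of size 3.
No choice of 2 points meets every set, so 3 is the minimum.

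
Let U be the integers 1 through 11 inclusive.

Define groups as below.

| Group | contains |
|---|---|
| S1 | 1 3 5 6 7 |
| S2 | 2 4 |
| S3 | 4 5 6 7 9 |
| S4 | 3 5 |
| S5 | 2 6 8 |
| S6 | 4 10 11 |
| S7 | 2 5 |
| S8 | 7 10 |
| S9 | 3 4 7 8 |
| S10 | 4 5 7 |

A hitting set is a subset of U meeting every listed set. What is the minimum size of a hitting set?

The 4 elements {4, 5, 8, 10} hit every group.
No choice of 3 elements meets every group, so 4 is the minimum.

4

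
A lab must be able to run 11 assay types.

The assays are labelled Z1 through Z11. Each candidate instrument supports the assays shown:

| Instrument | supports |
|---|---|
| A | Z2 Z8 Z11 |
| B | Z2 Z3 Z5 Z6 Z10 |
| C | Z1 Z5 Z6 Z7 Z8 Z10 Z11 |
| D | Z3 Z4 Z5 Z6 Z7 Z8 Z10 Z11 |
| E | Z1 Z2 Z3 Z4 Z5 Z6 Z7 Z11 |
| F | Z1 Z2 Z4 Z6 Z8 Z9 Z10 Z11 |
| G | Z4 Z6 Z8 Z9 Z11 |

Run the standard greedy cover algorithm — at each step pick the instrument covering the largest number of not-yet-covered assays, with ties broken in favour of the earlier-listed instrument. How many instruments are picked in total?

2

Greedy: pick D (covers 8 new) → pick F (covers 3 new). Total picks: 2.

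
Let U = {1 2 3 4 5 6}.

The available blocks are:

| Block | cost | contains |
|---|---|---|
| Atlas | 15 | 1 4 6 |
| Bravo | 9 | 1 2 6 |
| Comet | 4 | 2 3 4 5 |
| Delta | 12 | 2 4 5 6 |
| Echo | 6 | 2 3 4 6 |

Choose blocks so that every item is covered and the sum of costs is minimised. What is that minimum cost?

13

Bravo, Comet together cover every item (Bravo ∪ Comet = {1, 2, 3, 4, 5, 6}); total cost 9 + 4 = 13.
No covering selection has total cost below 13.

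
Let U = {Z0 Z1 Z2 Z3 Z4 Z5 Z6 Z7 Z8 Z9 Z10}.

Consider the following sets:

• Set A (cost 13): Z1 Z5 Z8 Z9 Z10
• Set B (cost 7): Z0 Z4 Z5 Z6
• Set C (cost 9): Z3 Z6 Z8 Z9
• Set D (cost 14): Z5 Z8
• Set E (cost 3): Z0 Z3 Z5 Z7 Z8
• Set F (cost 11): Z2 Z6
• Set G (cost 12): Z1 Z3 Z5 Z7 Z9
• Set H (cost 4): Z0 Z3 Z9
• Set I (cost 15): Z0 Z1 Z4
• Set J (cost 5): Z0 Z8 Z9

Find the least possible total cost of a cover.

34

A, B, E, F together cover every point (A ∪ B ∪ E ∪ F = {Z0, Z1, Z2, Z3, Z4, Z5, Z6, Z7, Z8, Z9, Z10}); total cost 13 + 7 + 3 + 11 = 34.
The greedy pick E, B, H, A, F costs 38; no covering selection beats 34.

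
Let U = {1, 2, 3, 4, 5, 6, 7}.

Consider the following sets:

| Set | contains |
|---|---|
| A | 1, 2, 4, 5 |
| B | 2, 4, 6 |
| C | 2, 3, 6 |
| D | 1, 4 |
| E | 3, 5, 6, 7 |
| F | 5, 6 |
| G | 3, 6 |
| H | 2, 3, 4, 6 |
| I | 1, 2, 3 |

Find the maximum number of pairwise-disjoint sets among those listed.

D, G are pairwise disjoint (D={1,4}; G={3,6}).
Every remaining set overlaps one of these, and no 3 of the listed sets are pairwise disjoint, so 2 is the maximum.

2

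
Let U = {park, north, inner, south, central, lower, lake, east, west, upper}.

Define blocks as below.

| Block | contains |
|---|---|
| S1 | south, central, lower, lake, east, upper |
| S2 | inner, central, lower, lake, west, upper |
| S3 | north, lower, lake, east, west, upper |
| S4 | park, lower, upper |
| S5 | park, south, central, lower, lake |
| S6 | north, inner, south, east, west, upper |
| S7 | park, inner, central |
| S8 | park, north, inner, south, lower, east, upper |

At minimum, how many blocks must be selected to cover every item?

2

S2 and S8 cover everything between them: the union {park, north, inner, south, central, lower, lake, east, west, upper} is all of U.
No single block has all 10 items (the largest, S8, has 7), so 2 is optimal.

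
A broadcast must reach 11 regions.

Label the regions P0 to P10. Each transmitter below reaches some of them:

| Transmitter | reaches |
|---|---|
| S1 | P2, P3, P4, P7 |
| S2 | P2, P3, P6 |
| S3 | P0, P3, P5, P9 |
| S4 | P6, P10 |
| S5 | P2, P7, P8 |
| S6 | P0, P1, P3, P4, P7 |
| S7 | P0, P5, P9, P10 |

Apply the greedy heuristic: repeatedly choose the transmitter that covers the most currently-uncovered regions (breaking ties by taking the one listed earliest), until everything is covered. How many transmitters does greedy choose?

4

Greedy: pick S6 (covers 5 new) → pick S7 (covers 3 new) → pick S2 (covers 2 new) → pick S5 (covers 1 new). Total picks: 4.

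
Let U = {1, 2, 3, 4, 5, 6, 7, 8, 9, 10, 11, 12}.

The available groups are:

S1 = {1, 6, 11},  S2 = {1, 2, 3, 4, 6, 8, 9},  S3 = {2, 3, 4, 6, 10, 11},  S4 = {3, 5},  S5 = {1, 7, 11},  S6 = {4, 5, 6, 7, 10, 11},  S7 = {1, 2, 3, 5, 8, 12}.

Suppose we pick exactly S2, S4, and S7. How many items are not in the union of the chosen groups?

3

Union of S2, S4, S7 = {1, 2, 3, 4, 5, 6, 8, 9, 12}.
Not covered: 7, 10, 11 — 3 items.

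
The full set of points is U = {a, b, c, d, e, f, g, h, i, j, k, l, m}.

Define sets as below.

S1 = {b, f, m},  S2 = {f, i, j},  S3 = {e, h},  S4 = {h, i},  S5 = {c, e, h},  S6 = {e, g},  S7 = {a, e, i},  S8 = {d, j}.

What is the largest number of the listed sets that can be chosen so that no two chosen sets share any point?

4

S1, S4, S6, S8 are pairwise disjoint (S1={b,f,m}; S4={h,i}; S6={e,g}; S8={d,j}).
Every remaining set overlaps one of these, and no 5 of the listed sets are pairwise disjoint, so 4 is the maximum.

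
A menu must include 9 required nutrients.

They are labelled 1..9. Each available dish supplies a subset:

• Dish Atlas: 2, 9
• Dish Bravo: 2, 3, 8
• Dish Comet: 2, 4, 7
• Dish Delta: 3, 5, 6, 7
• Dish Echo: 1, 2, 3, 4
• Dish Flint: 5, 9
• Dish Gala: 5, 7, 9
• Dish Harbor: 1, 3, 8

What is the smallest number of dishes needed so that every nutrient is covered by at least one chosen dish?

Atlas and Comet and Delta and Harbor together: Atlas ∪ Comet ∪ Delta ∪ Harbor = {1, 2, 3, 4, 5, 6, 7, 8, 9} — every nutrient is covered.
No 3 of the 8 dishes cover everything (all 56 combinations miss at least one nutrient), so 4 is optimal.

4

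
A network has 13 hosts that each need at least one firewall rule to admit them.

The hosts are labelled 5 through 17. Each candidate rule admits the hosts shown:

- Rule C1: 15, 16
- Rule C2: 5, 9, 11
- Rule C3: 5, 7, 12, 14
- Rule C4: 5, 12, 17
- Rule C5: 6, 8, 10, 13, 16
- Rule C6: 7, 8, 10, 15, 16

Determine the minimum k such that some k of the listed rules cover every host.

5

Take {C2, C3, C4, C5, C6}. Their union is {5, 6, 7, 8, 9, 10, 11, 12, 13, 14, 15, 16, 17}, which is all 13 hosts.
No 4 of the 6 rules cover everything (all 15 combinations miss at least one host), so 5 is optimal.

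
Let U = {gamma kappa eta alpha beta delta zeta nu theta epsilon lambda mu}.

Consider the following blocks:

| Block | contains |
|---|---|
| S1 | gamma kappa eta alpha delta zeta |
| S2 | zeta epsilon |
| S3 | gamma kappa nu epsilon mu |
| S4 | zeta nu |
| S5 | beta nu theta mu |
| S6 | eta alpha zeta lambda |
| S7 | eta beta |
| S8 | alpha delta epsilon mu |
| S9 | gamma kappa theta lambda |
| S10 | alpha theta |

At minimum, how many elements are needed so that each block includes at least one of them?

4

Take H = {gamma, alpha, beta, zeta}. Each listed block contains at least one of these, so H is a hitting set of size 4.
The blocks S4, S7, S8, S9 are pairwise disjoint, so any hitting set needs a separate element for each — at least 4. Hence 4 is optimal.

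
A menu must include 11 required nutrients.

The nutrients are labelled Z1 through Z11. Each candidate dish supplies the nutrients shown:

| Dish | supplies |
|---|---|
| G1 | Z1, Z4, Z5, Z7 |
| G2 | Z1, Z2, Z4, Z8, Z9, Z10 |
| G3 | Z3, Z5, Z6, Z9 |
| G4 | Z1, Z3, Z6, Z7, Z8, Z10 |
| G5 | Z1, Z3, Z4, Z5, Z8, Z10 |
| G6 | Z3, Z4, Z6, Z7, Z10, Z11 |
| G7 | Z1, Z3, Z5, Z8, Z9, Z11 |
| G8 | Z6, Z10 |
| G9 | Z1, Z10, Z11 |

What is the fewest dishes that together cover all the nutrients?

G2 and G5 and G6 together: G2 ∪ G5 ∪ G6 = {Z1, Z2, Z3, Z4, Z5, Z6, Z7, Z8, Z9, Z10, Z11} — every nutrient is covered.
Only G2 contains Z2, so G2 is forced; the remaining 5 nutrients need at least 2 more dishes (each remaining dish adds at most 4) — so at least 3 dishes are needed, and 3 is optimal.

3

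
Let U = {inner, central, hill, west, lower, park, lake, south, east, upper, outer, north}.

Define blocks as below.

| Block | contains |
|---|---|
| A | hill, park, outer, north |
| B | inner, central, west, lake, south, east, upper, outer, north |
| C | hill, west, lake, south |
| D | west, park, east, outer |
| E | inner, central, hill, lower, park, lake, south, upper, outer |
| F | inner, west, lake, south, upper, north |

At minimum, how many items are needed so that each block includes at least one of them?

2

The 2 items {park, lake} hit every block.
No single item lies in every block, so at least 2 are needed and 2 is optimal.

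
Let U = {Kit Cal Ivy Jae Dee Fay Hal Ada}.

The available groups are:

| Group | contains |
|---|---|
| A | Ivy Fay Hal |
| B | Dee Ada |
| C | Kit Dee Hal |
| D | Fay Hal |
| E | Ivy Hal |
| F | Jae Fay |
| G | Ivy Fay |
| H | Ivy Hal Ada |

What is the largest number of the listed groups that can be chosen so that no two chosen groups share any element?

3

B, E, F are pairwise disjoint (B={Dee,Ada}; E={Ivy,Hal}; F={Jae,Fay}).
Every remaining group overlaps one of these, and no 4 of the listed groups are pairwise disjoint, so 3 is the maximum.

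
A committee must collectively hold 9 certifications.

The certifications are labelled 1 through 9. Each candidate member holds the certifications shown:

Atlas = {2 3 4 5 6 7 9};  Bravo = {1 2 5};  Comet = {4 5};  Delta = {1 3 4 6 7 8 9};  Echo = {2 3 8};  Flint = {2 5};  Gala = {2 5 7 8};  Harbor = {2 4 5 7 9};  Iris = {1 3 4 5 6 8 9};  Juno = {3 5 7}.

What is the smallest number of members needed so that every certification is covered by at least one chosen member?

Delta and Harbor together: Delta ∪ Harbor = {1, 2, 3, 4, 5, 6, 7, 8, 9} — every certification is covered.
No single member has all 9 certifications (the largest, Atlas, has 7), so 2 is optimal.

2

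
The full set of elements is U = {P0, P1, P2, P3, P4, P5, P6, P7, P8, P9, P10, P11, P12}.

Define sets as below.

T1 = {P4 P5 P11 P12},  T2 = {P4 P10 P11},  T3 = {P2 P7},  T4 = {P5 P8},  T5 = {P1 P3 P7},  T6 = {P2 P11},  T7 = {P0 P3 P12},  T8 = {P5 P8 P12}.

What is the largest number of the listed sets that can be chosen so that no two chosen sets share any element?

T2, T3, T4, T7 are pairwise disjoint (T2={P4,P10,P11}; T3={P2,P7}; T4={P5,P8}; T7={P0,P3,P12}).
Every remaining set overlaps one of these, and no 5 of the listed sets are pairwise disjoint, so 4 is the maximum.

4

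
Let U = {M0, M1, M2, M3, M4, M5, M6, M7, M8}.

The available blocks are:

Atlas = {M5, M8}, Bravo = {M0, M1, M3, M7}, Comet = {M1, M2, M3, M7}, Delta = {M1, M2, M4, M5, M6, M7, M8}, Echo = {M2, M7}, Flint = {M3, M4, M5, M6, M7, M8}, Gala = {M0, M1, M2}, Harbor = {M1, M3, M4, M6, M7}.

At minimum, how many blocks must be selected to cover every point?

Bravo and Delta together: Bravo ∪ Delta = {M0, M1, M2, M3, M4, M5, M6, M7, M8} — every point is covered.
No single block has all 9 points (the largest, Delta, has 7), so 2 is optimal.

2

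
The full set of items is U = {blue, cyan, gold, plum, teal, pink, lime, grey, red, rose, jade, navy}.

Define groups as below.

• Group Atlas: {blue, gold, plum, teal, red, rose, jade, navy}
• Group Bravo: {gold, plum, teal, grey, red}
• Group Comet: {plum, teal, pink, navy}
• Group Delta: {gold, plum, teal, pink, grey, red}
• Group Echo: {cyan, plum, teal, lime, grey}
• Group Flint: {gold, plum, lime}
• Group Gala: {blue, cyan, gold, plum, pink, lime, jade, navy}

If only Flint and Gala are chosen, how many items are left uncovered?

4

Union of Flint, Gala = {blue, cyan, gold, plum, pink, lime, jade, navy}.
Not covered: teal, grey, red, rose — 4 items.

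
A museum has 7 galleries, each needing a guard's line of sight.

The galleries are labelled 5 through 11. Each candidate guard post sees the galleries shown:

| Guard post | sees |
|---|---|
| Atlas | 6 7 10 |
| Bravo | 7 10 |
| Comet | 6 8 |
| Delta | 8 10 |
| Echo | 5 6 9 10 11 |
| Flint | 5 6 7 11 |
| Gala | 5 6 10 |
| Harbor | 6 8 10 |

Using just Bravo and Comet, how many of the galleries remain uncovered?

Union of Bravo, Comet = {6, 7, 8, 10}.
Not covered: 5, 9, 11 — 3 galleries.

3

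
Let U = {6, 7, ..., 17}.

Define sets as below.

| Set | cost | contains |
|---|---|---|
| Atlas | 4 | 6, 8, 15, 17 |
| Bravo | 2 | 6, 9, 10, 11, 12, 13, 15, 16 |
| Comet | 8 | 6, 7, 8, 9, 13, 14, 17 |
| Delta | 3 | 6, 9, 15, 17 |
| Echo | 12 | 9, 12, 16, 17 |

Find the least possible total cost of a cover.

Bravo, Comet together cover every item (Bravo ∪ Comet = {6, 7, 8, 9, 10, 11, 12, 13, 14, 15, 16, 17}); total cost 2 + 8 = 10.
The greedy pick Bravo, Atlas, Comet costs 14; no covering selection beats 10.

10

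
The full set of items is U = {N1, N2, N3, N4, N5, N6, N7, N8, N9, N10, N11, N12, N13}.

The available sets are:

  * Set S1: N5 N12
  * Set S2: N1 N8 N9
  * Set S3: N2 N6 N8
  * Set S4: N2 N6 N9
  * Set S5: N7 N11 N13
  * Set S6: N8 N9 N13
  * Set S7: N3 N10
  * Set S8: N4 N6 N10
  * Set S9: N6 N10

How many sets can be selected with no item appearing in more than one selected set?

4

S1, S2, S5, S8 are pairwise disjoint (S1={N5,N12}; S2={N1,N8,N9}; S5={N7,N11,N13}; S8={N4,N6,N10}).
Every remaining set overlaps one of these, and no 5 of the listed sets are pairwise disjoint, so 4 is the maximum.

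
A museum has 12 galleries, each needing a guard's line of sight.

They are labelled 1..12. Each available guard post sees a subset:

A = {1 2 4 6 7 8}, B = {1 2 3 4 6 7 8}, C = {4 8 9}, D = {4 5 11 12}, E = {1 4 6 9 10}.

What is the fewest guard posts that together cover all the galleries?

3

B and D and E together: B ∪ D ∪ E = {1, 2, 3, 4, 5, 6, 7, 8, 9, 10, 11, 12} — every gallery is covered.
Only B contains 3, so B is forced; the remaining 5 galleries need at least 2 more guard posts (each remaining guard post adds at most 3) — so at least 3 guard posts are needed, and 3 is optimal.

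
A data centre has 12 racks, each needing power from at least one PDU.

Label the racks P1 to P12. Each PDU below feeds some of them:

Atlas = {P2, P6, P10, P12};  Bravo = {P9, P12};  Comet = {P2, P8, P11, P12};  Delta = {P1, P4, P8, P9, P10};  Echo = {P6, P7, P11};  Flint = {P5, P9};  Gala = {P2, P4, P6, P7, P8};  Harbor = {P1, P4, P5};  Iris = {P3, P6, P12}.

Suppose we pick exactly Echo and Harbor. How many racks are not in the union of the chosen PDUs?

6

Union of Echo, Harbor = {P1, P4, P5, P6, P7, P11}.
Not covered: P2, P3, P8, P9, P10, P12 — 6 racks.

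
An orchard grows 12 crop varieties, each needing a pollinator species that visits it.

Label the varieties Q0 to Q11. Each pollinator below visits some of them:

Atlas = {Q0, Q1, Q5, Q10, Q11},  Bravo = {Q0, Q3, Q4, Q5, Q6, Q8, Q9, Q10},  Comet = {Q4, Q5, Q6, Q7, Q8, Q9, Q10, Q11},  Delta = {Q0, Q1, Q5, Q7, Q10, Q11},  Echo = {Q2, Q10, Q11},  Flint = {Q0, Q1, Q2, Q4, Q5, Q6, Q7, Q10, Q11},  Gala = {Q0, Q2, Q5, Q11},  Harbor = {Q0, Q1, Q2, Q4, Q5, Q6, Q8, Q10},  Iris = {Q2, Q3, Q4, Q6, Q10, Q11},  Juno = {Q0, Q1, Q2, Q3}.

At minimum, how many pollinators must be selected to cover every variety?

Bravo and Flint together: Bravo ∪ Flint = {Q0, Q1, Q2, Q3, Q4, Q5, Q6, Q7, Q8, Q9, Q10, Q11} — every variety is covered.
No single pollinator has all 12 varieties (the largest, Flint, has 9), so 2 is optimal.

2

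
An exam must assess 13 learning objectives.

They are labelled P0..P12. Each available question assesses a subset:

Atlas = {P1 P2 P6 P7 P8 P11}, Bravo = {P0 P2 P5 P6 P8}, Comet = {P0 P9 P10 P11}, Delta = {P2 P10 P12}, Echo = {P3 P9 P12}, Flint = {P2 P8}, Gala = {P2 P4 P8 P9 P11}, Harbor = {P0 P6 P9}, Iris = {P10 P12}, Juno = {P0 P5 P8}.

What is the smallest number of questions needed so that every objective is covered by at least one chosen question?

Atlas and Bravo and Comet and Echo and Gala together: Atlas ∪ Bravo ∪ Comet ∪ Echo ∪ Gala = {P0, P1, P2, P3, P4, P5, P6, P7, P8, P9, P10, P11, P12} — every objective is covered.
No 4 of the 10 questions cover everything (all 210 combinations miss at least one objective), so 5 is optimal.

5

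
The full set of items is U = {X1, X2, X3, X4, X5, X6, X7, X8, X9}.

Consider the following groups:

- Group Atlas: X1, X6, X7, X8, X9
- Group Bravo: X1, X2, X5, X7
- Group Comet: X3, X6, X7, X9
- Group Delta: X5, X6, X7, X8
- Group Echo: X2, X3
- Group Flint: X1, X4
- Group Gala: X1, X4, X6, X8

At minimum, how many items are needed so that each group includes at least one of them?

3

Take H = {X1, X2, X7}. Each listed group contains at least one of these, so H is a hitting set of size 3.
The groups Delta, Echo, Flint are pairwise disjoint, so any hitting set needs a separate item for each — at least 3. Hence 3 is optimal.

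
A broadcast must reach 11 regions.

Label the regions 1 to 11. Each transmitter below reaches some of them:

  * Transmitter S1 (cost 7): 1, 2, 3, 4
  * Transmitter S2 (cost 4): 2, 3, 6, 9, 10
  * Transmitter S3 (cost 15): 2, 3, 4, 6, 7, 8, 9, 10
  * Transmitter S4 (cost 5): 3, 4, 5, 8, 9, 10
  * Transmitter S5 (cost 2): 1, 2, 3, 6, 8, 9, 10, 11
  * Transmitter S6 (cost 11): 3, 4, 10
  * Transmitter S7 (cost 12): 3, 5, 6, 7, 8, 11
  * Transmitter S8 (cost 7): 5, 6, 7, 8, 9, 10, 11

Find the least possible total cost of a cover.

14

S4, S5, S8 together cover every region (S4 ∪ S5 ∪ S8 = {1, 2, 3, 4, 5, 6, 7, 8, 9, 10, 11}); total cost 5 + 2 + 7 = 14.
No covering selection has total cost below 14.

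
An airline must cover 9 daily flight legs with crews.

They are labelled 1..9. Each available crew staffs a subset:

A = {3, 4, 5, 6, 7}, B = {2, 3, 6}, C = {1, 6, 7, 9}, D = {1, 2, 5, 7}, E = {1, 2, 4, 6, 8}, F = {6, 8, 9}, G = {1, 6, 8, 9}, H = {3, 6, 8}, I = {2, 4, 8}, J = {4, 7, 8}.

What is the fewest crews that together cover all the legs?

3

Take {A, B, G}. Their union is {1, 2, 3, 4, 5, 6, 7, 8, 9}, which is all 9 legs.
No 2 of the 10 crews cover everything (all 45 combinations miss at least one leg), so 3 is optimal.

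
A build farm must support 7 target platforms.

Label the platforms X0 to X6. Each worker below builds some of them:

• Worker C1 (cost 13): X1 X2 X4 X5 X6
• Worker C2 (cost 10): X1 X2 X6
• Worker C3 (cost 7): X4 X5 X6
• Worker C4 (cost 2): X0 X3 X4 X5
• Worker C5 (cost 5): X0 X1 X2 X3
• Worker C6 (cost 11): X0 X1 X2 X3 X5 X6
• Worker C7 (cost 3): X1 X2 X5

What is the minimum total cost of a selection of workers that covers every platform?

12

C3, C4, C7 together cover every platform (C3 ∪ C4 ∪ C7 = {X0, X1, X2, X3, X4, X5, X6}); total cost 7 + 2 + 3 = 12.
No covering selection has total cost below 12.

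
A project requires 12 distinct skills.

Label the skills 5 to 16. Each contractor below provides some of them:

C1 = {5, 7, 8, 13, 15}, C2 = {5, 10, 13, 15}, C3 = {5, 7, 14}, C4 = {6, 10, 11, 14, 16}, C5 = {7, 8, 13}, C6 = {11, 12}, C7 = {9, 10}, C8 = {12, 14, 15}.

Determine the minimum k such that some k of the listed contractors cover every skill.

4

C1 and C4 and C6 and C7 together: C1 ∪ C4 ∪ C6 ∪ C7 = {5, 6, 7, 8, 9, 10, 11, 12, 13, 14, 15, 16} — every skill is covered.
No 3 of the 8 contractors cover everything (all 56 combinations miss at least one skill), so 4 is optimal.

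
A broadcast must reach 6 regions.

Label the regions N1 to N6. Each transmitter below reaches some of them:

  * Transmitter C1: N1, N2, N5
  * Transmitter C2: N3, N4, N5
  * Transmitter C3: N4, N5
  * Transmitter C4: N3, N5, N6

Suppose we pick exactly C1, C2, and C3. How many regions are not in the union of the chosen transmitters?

1

Union of C1, C2, C3 = {N1, N2, N3, N4, N5}.
Not covered: N6 — 1 region.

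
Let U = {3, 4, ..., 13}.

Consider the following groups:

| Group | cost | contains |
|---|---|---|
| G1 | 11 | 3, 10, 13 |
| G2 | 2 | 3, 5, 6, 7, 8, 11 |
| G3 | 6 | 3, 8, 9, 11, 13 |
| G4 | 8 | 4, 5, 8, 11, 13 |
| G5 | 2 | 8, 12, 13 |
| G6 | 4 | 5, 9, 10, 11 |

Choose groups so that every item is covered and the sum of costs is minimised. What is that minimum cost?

G2, G4, G5, G6 together cover every item (G2 ∪ G4 ∪ G5 ∪ G6 = {3, 4, 5, 6, 7, 8, 9, 10, 11, 12, 13}); total cost 2 + 8 + 2 + 4 = 16.
No covering selection has total cost below 16.

16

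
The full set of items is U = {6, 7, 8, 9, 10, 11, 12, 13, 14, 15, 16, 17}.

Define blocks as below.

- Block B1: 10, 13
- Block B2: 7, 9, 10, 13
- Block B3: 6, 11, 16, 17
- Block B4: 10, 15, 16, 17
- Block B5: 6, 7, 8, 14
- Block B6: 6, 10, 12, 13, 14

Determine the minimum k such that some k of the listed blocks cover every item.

B2, B3, B4, B5, and B6 cover everything between them: the union {6, 7, 8, 9, 10, 11, 12, 13, 14, 15, 16, 17} is all of U.
No 4 of the 6 blocks cover everything (all 15 combinations miss at least one item), so 5 is optimal.

5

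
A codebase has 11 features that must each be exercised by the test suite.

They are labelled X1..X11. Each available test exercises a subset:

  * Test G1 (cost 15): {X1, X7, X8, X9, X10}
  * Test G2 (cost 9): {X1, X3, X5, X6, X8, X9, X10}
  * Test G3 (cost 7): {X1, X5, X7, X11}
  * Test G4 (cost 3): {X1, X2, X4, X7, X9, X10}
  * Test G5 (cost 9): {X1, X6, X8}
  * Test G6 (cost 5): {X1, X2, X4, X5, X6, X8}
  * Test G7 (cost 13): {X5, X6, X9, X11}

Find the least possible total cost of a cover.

G2, G3, G4 together cover every feature (G2 ∪ G3 ∪ G4 = {X1, X2, X3, X4, X5, X6, X7, X8, X9, X10, X11}); total cost 9 + 7 + 3 = 19.
The greedy pick G4, G6, G3, G2 costs 24; no covering selection beats 19.

19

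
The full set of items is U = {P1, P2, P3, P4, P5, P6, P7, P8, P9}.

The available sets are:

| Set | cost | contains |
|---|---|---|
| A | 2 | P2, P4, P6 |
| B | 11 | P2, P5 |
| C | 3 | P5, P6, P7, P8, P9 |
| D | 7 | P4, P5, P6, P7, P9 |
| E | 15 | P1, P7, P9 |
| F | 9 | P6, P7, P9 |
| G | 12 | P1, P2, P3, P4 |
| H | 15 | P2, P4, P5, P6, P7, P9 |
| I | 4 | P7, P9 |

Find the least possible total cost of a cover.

C, G together cover every item (C ∪ G = {P1, P2, P3, P4, P5, P6, P7, P8, P9}); total cost 3 + 12 = 15.
The greedy pick C, A, G costs 17; no covering selection beats 15.

15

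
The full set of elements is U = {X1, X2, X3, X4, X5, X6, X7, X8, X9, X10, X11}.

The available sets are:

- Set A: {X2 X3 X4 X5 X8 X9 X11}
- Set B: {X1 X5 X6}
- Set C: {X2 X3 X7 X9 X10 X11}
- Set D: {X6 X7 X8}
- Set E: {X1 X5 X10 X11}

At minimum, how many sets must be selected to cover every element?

3

A, D, and E cover everything between them: the union {X1, X2, X3, X4, X5, X6, X7, X8, X9, X10, X11} is all of U.
Only A contains X4, so A is forced; the remaining 4 elements need at least 2 more sets (each remaining set adds at most 2) — so at least 3 sets are needed, and 3 is optimal.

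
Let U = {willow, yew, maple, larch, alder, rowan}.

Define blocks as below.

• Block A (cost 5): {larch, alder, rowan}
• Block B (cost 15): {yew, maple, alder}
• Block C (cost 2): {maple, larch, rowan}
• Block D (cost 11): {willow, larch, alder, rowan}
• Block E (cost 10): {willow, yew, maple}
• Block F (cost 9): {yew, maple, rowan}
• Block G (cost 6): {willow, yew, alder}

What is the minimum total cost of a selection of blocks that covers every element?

C, G together cover every element (C ∪ G = {willow, yew, maple, larch, alder, rowan}); total cost 2 + 6 = 8.
No covering selection has total cost below 8.

8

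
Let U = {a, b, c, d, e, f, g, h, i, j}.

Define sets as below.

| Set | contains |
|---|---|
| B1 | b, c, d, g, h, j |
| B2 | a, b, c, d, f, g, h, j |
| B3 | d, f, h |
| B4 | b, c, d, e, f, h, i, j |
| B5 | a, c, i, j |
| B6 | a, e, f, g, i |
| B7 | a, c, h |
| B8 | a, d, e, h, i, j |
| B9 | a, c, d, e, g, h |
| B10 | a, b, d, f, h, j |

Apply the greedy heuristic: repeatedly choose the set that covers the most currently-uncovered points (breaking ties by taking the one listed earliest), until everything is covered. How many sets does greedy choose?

2

Greedy: pick B2 (covers 8 new) → pick B4 (covers 2 new). Total picks: 2.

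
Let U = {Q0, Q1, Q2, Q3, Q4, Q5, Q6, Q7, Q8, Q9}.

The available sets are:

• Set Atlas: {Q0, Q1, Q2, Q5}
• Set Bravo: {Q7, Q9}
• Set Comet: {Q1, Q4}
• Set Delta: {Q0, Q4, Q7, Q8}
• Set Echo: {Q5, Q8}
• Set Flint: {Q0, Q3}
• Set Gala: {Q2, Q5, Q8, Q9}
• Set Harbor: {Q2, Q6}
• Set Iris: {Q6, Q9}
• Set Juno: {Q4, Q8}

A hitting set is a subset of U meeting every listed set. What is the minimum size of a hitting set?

5

Take H = {Q3, Q4, Q5, Q6, Q7}. Each listed set contains at least one of these, so H is a hitting set of size 5.
The sets Bravo, Comet, Echo, Flint, Harbor are pairwise disjoint, so any hitting set needs a separate point for each — at least 5. Hence 5 is optimal.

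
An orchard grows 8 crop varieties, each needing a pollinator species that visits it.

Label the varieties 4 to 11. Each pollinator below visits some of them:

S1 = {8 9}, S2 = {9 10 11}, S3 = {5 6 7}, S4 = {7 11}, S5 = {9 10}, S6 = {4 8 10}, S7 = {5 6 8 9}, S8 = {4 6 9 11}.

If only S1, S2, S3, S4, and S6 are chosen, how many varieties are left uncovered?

0

Union of S1, S2, S3, S4, S6 = {4, 5, 6, 7, 8, 9, 10, 11} — that's every variety, so 0 are uncovered.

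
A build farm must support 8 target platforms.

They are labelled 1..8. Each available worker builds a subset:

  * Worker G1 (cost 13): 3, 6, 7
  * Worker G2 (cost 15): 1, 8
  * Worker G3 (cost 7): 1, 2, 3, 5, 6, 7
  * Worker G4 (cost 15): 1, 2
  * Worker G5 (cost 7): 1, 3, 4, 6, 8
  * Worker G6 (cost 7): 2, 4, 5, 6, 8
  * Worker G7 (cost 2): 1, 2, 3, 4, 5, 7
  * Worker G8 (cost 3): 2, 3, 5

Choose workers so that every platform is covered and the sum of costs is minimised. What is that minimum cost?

9

G5, G7 together cover every platform (G5 ∪ G7 = {1, 2, 3, 4, 5, 6, 7, 8}); total cost 7 + 2 = 9.
No covering selection has total cost below 9.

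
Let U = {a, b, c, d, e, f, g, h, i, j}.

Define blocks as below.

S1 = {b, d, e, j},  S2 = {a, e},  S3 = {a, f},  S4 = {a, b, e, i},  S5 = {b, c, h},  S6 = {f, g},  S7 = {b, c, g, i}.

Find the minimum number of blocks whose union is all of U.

4

Take {S1, S4, S5, S6}. Their union is {a, b, c, d, e, f, g, h, i, j}, which is all 10 points.
Only S5 contains h, so S5 is forced; the remaining 7 points need at least 3 more blocks (each remaining block adds at most 3) — so at least 4 blocks are needed, and 4 is optimal.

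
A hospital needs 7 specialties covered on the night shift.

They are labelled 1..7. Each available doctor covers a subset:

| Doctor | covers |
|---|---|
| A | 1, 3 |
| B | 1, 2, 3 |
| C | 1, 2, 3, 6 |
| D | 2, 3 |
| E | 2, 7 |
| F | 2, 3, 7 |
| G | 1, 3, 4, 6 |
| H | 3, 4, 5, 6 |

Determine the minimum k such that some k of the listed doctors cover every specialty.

3

B and F and H together: B ∪ F ∪ H = {1, 2, 3, 4, 5, 6, 7} — every specialty is covered.
Only H contains 5, so H is forced; the remaining 3 specialties need at least 2 more doctors (each remaining doctor adds at most 2) — so at least 3 doctors are needed, and 3 is optimal.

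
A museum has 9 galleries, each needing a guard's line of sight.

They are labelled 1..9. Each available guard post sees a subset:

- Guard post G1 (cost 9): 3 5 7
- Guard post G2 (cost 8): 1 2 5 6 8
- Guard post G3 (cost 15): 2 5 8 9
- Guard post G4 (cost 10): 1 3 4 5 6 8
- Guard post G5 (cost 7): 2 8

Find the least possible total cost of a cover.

34

G1, G3, G4 together cover every gallery (G1 ∪ G3 ∪ G4 = {1, 2, 3, 4, 5, 6, 7, 8, 9}); total cost 9 + 15 + 10 = 34.
The greedy pick G2, G1, G4, G3 costs 42; no covering selection beats 34.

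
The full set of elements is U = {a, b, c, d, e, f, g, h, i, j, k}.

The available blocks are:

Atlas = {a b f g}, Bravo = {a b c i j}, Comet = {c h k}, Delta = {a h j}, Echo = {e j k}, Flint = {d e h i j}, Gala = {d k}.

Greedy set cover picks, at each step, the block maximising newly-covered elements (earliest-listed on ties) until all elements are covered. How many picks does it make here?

Greedy: pick Bravo (covers 5 new) → pick Flint (covers 3 new) → pick Atlas (covers 2 new) → pick Comet (covers 1 new). Total picks: 4.
(The true minimum cover uses only 3 blocks, so greedy is not optimal here.)

4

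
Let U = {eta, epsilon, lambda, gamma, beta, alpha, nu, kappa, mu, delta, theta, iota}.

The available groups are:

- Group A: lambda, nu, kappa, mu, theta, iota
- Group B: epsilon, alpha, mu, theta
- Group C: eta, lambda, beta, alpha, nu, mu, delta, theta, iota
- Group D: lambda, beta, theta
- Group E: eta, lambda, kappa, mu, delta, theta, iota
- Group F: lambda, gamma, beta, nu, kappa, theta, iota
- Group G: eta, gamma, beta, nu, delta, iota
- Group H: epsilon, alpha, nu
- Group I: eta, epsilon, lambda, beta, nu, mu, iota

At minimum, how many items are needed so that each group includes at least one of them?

2

The 2 items {nu, theta} hit every group.
The groups B, G are pairwise disjoint, so any hitting set needs a separate item for each — at least 2. Hence 2 is optimal.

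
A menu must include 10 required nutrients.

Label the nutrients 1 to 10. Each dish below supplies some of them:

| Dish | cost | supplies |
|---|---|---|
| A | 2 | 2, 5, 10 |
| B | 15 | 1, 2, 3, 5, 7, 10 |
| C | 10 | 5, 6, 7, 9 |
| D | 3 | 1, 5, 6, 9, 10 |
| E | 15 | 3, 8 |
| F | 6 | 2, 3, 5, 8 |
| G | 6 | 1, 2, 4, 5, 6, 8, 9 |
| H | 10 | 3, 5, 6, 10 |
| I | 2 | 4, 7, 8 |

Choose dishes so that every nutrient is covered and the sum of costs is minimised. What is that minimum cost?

D, F, I together cover every nutrient (D ∪ F ∪ I = {1, 2, 3, 4, 5, 6, 7, 8, 9, 10}); total cost 3 + 6 + 2 = 11.
The greedy pick D, I, A, F costs 13; no covering selection beats 11.

11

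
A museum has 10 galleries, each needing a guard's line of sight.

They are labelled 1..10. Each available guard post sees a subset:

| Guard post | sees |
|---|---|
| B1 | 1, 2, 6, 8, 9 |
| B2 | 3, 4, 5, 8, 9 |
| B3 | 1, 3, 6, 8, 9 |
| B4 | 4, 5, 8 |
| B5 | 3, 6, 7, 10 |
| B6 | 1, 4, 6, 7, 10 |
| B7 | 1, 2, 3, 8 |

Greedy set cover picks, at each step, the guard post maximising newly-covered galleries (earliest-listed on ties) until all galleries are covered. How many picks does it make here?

3

Greedy: pick B1 (covers 5 new) → pick B2 (covers 3 new) → pick B5 (covers 2 new). Total picks: 3.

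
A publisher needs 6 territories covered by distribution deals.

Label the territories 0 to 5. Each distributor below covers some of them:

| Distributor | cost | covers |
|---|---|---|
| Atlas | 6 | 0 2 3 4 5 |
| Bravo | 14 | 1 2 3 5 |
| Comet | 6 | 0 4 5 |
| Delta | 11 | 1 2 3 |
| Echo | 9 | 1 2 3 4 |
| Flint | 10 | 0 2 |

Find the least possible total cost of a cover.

Comet, Echo together cover every territory (Comet ∪ Echo = {0, 1, 2, 3, 4, 5}); total cost 6 + 9 = 15.
No covering selection has total cost below 15.

15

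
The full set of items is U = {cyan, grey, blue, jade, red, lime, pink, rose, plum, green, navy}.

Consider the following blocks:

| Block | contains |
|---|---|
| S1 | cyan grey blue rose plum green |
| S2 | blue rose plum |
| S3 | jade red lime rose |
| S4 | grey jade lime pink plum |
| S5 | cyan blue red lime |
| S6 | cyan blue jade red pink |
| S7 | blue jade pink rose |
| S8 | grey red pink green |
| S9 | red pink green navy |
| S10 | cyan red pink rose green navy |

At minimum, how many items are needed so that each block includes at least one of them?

The 3 items {blue, red, pink} hit every block.
No choice of 2 items meets every block, so 3 is the minimum.

3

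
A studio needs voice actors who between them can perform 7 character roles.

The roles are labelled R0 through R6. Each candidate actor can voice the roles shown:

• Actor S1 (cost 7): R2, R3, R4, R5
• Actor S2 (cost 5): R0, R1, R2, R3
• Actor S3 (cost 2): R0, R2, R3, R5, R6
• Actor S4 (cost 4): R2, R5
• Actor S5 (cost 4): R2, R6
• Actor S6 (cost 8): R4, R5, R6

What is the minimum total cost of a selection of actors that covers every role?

13

S2, S6 together cover every role (S2 ∪ S6 = {R0, R1, R2, R3, R4, R5, R6}); total cost 5 + 8 = 13.
The greedy pick S3, S2, S1 costs 14; no covering selection beats 13.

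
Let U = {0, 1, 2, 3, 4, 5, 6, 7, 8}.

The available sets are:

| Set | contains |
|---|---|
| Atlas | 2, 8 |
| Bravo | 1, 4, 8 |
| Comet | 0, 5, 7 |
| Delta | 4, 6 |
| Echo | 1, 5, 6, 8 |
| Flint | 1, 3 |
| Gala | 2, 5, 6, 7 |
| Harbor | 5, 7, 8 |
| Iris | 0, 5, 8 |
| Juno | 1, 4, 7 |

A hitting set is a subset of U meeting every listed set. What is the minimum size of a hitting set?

4

The 4 points {1, 2, 5, 6} hit every set.
The sets Atlas, Comet, Delta, Flint are pairwise disjoint, so any hitting set needs a separate point for each — at least 4. Hence 4 is optimal.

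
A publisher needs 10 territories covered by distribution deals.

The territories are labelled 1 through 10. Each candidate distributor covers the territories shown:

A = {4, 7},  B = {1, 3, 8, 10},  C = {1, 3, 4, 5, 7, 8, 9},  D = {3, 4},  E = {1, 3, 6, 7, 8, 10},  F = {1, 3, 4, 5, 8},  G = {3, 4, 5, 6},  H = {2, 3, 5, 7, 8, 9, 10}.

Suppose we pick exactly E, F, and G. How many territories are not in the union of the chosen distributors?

Union of E, F, G = {1, 3, 4, 5, 6, 7, 8, 10}.
Not covered: 2, 9 — 2 territories.

2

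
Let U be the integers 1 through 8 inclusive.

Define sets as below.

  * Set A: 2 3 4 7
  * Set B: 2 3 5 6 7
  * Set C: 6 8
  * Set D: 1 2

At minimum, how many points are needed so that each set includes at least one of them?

The 2 points {2, 8} hit every set.
The sets A, C are pairwise disjoint, so any hitting set needs a separate point for each — at least 2. Hence 2 is optimal.

2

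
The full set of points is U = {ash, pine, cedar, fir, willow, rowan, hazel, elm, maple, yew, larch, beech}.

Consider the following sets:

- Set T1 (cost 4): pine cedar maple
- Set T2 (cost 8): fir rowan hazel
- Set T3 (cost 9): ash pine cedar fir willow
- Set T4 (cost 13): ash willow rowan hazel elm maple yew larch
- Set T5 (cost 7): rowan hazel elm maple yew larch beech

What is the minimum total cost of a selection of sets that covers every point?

T3, T5 together cover every point (T3 ∪ T5 = {ash, pine, cedar, fir, willow, rowan, hazel, elm, maple, yew, larch, beech}); total cost 9 + 7 = 16.
No covering selection has total cost below 16.

16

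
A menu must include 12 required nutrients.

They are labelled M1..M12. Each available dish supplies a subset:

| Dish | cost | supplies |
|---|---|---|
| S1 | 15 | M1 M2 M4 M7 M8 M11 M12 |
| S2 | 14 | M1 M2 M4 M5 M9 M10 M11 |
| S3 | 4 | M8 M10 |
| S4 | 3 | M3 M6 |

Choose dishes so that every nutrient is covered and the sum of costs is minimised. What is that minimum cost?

32

S1, S2, S4 together cover every nutrient (S1 ∪ S2 ∪ S4 = {M1, M2, M3, M4, M5, M6, M7, M8, M9, M10, M11, M12}); total cost 15 + 14 + 3 = 32.
The greedy pick S4, S2, S3, S1 costs 36; no covering selection beats 32.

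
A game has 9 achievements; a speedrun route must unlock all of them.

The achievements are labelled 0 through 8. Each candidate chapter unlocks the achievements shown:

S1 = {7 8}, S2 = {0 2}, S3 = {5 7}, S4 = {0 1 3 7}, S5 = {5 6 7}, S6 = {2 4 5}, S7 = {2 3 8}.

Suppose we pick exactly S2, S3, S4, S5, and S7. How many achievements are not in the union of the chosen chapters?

1

Union of S2, S3, S4, S5, S7 = {0, 1, 2, 3, 5, 6, 7, 8}.
Not covered: 4 — 1 achievement.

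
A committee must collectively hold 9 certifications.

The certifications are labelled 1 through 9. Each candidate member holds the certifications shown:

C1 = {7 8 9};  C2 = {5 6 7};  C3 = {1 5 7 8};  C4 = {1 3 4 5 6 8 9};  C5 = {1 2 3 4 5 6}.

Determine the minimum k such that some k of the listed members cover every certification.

2

Take {C1, C5}. Their union is {1, 2, 3, 4, 5, 6, 7, 8, 9}, which is all 9 certifications.
No single member has all 9 certifications (the largest, C4, has 7), so 2 is optimal.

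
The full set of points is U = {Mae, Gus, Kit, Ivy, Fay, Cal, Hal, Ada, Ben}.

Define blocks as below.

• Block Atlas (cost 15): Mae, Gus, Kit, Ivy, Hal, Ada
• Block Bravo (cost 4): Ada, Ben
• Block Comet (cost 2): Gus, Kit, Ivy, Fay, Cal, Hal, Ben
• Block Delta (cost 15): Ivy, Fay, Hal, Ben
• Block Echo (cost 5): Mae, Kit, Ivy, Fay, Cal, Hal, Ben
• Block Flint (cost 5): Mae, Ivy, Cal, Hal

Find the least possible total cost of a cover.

Bravo, Comet, Echo together cover every point (Bravo ∪ Comet ∪ Echo = {Mae, Gus, Kit, Ivy, Fay, Cal, Hal, Ada, Ben}); total cost 4 + 2 + 5 = 11.
No covering selection has total cost below 11.

11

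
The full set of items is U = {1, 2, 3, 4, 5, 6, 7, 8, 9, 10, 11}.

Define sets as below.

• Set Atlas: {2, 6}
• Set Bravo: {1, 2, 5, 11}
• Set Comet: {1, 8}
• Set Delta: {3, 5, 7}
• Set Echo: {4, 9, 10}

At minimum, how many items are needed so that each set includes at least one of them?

4

Take H = {1, 2, 7, 10}. Each listed set contains at least one of these, so H is a hitting set of size 4.
The sets Atlas, Comet, Delta, Echo are pairwise disjoint, so any hitting set needs a separate item for each — at least 4. Hence 4 is optimal.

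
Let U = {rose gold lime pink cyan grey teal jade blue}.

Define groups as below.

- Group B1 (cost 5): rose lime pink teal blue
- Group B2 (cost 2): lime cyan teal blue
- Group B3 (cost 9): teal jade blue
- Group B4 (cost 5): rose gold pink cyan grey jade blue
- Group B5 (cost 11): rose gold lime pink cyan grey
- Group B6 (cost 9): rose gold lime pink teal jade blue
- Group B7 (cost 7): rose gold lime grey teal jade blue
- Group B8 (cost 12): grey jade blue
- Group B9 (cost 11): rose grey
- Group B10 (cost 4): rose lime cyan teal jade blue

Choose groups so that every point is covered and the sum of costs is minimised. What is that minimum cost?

7

B2, B4 together cover every point (B2 ∪ B4 = {rose, gold, lime, pink, cyan, grey, teal, jade, blue}); total cost 2 + 5 = 7.
No covering selection has total cost below 7.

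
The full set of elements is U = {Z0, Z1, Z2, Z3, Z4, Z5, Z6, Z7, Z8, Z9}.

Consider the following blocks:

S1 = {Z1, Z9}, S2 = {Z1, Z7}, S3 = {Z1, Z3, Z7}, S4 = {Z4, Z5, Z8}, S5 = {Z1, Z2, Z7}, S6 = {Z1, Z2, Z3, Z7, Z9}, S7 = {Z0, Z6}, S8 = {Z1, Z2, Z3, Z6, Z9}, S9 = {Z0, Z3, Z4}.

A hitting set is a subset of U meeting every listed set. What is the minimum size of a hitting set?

The 3 elements {Z1, Z4, Z6} hit every block.
The blocks S4, S6, S7 are pairwise disjoint, so any hitting set needs a separate element for each — at least 3. Hence 3 is optimal.

3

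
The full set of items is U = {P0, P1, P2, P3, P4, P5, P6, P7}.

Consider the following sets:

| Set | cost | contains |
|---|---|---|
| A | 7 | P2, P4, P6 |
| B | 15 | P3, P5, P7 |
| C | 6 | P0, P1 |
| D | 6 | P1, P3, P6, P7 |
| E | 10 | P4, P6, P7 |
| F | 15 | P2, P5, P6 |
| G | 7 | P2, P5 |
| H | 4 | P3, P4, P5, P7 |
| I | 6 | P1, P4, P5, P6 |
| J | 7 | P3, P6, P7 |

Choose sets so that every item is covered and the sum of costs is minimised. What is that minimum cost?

A, C, H together cover every item (A ∪ C ∪ H = {P0, P1, P2, P3, P4, P5, P6, P7}); total cost 7 + 6 + 4 = 17.
No covering selection has total cost below 17.

17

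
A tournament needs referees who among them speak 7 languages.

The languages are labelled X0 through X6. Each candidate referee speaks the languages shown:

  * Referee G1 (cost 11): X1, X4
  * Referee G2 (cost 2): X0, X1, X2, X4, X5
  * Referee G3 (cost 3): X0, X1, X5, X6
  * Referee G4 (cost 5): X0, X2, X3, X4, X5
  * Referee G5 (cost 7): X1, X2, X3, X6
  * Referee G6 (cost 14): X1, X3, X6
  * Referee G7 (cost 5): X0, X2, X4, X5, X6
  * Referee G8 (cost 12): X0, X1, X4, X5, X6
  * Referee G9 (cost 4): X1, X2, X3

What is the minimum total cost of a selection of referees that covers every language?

G3, G4 together cover every language (G3 ∪ G4 = {X0, X1, X2, X3, X4, X5, X6}); total cost 3 + 5 = 8.
The greedy pick G2, G3, G9 costs 9; no covering selection beats 8.

8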